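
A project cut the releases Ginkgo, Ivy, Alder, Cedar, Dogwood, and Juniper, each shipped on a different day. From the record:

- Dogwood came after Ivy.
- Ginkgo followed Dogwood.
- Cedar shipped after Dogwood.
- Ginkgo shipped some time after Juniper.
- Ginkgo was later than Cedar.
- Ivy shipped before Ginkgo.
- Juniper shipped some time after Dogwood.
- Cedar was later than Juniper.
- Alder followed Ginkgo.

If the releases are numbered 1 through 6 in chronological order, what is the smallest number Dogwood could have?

Ivy must come before Dogwood — 1 forced predecessor.
Nothing else is forced ahead of Dogwood, so its earliest slot is position 1 + 1 = 2.

2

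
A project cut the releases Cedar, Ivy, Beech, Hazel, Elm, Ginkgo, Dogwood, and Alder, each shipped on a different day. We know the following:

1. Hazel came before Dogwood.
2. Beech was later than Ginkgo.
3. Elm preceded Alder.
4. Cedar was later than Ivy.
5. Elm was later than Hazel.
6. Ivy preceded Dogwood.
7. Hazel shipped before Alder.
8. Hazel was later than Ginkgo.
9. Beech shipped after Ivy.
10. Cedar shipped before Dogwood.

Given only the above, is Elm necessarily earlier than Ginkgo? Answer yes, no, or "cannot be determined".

no

Tracing the constraints gives Ginkgo → Hazel → Elm, so Ginkgo must come before Elm.
That means Elm cannot be before Ginkgo.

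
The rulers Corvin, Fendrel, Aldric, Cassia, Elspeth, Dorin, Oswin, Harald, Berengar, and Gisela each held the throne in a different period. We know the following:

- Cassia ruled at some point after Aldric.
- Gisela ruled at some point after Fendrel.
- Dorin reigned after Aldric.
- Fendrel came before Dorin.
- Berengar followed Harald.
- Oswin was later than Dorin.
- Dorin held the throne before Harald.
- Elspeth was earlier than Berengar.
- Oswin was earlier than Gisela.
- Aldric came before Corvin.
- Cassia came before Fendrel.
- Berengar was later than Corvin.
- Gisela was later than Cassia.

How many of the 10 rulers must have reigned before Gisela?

Directly stated before Gisela: Cassia, Fendrel, and Oswin.
Aldric reaches Gisela via Aldric → Cassia → Gisela.
Dorin reaches Gisela via Dorin → Oswin → Gisela.
That's Aldric, Cassia, Dorin, Fendrel, and Oswin — 5 in all.

5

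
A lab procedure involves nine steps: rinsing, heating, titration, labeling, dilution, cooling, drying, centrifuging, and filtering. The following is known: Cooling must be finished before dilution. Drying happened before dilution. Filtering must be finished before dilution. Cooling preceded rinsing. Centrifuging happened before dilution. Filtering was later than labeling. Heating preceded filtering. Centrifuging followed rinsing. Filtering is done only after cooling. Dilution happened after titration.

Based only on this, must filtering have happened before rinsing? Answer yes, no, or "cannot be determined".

cannot be determined

No chain of stated constraints runs from filtering to rinsing, and none runs from rinsing to filtering either.
So the relative order of filtering and rinsing is not fixed by the given facts.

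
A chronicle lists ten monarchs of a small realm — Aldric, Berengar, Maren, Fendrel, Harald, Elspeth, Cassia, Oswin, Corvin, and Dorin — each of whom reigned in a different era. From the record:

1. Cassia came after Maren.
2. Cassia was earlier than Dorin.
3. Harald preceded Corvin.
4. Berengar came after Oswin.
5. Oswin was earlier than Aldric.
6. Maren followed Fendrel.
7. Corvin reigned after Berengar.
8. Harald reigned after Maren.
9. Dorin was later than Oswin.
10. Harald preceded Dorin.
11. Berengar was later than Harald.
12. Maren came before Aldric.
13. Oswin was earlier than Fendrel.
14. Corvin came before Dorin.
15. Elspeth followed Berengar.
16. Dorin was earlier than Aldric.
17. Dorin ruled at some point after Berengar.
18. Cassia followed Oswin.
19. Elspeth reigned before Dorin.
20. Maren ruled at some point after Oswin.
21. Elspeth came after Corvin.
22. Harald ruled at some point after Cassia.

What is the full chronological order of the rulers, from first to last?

The constraints fix every adjacent pair, so only one ordering works:
Oswin → Fendrel → Maren → Cassia → Harald → Berengar → Corvin → Elspeth → Dorin → Aldric.

Oswin, Fendrel, Maren, Cassia, Harald, Berengar, Corvin, Elspeth, Dorin, Aldric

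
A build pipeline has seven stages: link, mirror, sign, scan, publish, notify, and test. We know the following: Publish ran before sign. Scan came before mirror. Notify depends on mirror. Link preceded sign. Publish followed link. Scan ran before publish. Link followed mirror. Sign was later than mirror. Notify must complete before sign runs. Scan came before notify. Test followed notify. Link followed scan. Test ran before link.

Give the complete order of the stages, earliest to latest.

scan, mirror, notify, test, link, publish, sign

The constraints fix every adjacent pair, so only one ordering works:
scan → mirror → notify → test → link → publish → sign.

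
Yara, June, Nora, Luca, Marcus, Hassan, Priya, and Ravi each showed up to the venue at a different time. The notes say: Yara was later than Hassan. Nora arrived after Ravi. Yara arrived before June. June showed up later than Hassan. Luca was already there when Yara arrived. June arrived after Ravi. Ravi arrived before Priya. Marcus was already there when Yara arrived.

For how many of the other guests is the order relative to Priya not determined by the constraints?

Forced before Priya: Ravi.
That leaves Hassan, June, Luca, Marcus, Nora, and Yara with no forced order relative to Priya — 6.

6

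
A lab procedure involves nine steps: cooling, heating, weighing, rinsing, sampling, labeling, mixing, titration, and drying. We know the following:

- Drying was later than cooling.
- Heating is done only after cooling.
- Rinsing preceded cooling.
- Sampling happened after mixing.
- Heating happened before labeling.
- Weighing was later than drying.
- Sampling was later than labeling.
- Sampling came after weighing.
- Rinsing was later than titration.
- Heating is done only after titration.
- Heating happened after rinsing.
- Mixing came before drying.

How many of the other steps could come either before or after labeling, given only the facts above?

Forced before labeling: cooling, heating, rinsing, and titration; forced after labeling: sampling.
That leaves drying, mixing, and weighing with no forced order relative to labeling — 3.

3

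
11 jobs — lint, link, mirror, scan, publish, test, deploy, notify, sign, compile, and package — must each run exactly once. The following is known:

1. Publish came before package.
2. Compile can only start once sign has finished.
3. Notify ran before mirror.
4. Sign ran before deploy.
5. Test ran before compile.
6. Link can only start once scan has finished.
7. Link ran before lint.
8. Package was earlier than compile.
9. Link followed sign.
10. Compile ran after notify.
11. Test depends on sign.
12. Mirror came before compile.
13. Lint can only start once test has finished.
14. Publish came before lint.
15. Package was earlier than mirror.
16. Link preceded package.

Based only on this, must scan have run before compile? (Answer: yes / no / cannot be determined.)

yes

Chain the constraints: scan → link → package → compile. Each link is directly stated, so scan comes before compile.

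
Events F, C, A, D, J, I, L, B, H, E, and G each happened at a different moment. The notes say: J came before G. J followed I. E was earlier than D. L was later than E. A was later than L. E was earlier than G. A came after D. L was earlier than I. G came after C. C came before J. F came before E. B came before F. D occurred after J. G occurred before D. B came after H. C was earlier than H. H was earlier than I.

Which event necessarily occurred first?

C

C has a chain of constraints placing it before every other event, so C must be first.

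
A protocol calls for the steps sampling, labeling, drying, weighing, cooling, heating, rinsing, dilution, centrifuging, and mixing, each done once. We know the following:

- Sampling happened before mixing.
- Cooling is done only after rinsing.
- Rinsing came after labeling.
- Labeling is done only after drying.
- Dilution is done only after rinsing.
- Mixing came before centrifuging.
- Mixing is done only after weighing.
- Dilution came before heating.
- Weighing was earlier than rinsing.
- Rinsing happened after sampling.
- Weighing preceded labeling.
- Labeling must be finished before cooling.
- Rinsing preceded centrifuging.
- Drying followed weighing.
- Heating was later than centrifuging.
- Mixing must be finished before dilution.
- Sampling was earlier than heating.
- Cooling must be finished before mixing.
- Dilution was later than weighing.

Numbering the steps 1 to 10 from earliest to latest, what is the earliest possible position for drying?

Weighing must come before drying — 1 forced predecessor.
Nothing else is forced ahead of drying, so its earliest slot is position 1 + 1 = 2.

2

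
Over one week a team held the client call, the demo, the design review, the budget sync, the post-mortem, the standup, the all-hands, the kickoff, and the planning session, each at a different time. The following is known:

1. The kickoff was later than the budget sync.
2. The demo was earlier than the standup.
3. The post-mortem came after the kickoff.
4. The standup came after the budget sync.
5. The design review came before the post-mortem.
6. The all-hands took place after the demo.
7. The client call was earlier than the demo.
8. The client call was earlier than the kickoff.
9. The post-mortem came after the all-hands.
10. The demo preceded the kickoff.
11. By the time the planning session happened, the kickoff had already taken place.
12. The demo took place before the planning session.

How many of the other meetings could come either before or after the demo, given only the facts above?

Forced before the demo: the client call; forced after the demo: the all-hands, the kickoff, the planning session, the post-mortem, and the standup.
That leaves the budget sync and the design review with no forced order relative to the demo — 2.

2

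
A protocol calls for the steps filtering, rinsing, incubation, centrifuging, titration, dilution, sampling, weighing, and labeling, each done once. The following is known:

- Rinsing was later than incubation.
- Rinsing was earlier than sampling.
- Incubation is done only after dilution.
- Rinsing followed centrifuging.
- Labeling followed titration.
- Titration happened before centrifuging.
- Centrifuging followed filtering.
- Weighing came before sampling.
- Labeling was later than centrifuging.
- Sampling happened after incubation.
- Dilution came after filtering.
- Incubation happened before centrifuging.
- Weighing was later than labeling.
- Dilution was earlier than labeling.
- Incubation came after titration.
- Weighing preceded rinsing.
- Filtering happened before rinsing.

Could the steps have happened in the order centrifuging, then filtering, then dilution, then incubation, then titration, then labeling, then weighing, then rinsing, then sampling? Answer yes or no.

no

The constraints require incubation before centrifuging, but in the proposed sequence centrifuging appears ahead of incubation. That one violation is enough.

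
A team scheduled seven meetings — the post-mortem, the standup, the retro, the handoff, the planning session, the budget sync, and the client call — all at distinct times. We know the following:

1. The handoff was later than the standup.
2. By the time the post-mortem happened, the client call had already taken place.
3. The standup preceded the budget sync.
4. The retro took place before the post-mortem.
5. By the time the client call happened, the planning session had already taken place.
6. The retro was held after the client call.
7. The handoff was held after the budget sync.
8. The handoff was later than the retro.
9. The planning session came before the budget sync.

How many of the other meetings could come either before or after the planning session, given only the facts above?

Forced after the planning session: the budget sync, the client call, the handoff, the post-mortem, and the retro.
That leaves the standup with no forced order relative to the planning session — 1.

1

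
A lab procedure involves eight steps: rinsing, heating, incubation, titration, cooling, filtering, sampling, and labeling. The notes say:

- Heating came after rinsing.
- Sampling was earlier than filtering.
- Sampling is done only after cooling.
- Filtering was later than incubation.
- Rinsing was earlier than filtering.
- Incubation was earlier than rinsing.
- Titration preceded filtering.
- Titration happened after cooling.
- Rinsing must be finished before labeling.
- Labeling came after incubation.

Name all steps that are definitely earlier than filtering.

Directly stated before filtering: incubation, rinsing, sampling, and titration.
Cooling reaches filtering via cooling → sampling → filtering.
No chain forces heating (or any of the others) ahead of filtering.

cooling, incubation, rinsing, sampling, titration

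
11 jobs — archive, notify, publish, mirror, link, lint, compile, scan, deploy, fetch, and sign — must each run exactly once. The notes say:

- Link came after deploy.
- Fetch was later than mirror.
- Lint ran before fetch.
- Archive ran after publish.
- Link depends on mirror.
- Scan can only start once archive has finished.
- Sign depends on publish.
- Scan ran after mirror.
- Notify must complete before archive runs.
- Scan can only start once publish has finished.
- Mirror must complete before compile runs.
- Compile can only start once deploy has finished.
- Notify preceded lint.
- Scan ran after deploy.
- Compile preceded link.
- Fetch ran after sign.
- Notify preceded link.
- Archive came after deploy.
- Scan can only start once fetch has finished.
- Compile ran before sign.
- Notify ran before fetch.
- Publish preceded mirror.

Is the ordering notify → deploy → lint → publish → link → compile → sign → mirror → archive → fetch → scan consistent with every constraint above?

The constraints require mirror before compile, but in the proposed sequence compile appears ahead of mirror. That one violation is enough.

no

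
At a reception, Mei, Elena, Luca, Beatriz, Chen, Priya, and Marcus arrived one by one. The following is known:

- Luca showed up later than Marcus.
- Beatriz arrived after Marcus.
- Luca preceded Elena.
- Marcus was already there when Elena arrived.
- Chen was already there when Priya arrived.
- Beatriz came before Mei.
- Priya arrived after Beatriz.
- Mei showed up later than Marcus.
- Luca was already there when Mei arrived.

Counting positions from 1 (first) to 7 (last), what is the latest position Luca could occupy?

Luca must come before Elena and Mei — 2 guests forced after them.
Everything else can be placed before Luca in some valid order, so Luca can sit as late as position 7 − 2 = 5.

5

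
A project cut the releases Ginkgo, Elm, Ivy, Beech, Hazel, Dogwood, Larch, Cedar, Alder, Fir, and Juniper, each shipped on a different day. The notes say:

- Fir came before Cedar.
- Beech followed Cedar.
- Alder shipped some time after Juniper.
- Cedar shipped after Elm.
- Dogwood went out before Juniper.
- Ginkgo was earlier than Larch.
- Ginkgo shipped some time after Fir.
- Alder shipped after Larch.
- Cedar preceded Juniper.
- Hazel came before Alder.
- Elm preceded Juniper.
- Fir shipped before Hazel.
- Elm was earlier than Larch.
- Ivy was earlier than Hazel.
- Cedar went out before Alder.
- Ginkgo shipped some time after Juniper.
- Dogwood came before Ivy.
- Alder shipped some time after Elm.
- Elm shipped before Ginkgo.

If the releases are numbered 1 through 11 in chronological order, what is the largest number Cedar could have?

Cedar must come before Alder, Beech, Ginkgo, Juniper, and Larch — 5 releases forced after it.
Everything else can be placed before Cedar in some valid order, so Cedar can sit as late as position 11 − 5 = 6.

6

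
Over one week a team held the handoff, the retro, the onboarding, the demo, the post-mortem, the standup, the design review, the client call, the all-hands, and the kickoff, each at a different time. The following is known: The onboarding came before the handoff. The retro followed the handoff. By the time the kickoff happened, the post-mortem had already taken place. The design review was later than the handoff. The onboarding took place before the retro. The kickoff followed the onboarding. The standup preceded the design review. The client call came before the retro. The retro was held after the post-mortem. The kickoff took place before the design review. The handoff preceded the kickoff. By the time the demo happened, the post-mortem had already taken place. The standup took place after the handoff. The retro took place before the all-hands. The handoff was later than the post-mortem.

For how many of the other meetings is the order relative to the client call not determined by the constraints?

Forced after the client call: the all-hands and the retro.
That leaves the demo, the design review, the handoff, the kickoff, the onboarding, the post-mortem, and the standup with no forced order relative to the client call — 7.

7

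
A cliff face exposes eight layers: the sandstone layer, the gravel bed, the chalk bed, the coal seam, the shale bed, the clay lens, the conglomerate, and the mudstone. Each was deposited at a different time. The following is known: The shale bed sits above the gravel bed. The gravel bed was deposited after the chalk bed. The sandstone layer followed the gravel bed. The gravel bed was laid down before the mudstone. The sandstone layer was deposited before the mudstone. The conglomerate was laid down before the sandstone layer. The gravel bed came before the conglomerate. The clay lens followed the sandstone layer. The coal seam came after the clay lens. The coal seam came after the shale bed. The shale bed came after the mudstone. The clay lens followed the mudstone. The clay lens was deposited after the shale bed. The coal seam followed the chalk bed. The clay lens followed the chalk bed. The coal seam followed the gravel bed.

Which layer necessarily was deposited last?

Every other layer has a chain of constraints placing it before the coal seam, so the coal seam is last.

the coal seam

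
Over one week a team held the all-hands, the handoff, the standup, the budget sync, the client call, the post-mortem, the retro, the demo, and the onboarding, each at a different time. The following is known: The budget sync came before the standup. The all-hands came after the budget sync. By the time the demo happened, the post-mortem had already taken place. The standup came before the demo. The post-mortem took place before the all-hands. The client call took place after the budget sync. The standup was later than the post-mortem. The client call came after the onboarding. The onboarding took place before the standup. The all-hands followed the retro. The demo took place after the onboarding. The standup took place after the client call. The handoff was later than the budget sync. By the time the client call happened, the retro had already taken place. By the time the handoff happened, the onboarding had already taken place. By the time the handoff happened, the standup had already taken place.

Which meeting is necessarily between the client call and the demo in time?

the standup

Tracing the constraints gives the client call → the standup → the demo, so the standup sits after the client call and before the demo.
No other meeting is forced both after the client call and before the demo.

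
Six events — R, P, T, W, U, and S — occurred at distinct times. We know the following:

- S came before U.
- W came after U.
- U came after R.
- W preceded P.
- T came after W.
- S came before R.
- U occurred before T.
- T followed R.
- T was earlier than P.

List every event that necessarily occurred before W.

Directly stated before W: U.
R reaches W via R → U → W.
S reaches W via S → U → W.

R, S, U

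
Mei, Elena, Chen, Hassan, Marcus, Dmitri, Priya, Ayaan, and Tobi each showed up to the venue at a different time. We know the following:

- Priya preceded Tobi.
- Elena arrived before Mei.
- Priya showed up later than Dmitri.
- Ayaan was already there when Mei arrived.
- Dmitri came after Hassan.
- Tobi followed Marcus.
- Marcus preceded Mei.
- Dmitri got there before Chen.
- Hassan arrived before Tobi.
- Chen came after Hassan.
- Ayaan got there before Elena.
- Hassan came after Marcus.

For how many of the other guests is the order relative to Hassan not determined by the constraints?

Forced before Hassan: Marcus; forced after Hassan: Chen, Dmitri, Priya, and Tobi.
That leaves Ayaan, Elena, and Mei with no forced order relative to Hassan — 3.

3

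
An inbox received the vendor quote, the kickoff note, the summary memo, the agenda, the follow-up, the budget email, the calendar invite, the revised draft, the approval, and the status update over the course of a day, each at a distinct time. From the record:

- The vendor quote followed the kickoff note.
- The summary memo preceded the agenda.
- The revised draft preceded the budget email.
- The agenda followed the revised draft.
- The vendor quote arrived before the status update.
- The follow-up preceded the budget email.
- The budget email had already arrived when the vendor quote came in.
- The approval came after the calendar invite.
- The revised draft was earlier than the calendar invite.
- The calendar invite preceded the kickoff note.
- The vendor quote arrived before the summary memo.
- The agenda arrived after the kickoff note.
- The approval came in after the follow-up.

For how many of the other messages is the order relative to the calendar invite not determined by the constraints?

Forced before the calendar invite: the revised draft; forced after the calendar invite: the agenda, the approval, the kickoff note, the status update, the summary memo, and the vendor quote.
That leaves the budget email and the follow-up with no forced order relative to the calendar invite — 2.

2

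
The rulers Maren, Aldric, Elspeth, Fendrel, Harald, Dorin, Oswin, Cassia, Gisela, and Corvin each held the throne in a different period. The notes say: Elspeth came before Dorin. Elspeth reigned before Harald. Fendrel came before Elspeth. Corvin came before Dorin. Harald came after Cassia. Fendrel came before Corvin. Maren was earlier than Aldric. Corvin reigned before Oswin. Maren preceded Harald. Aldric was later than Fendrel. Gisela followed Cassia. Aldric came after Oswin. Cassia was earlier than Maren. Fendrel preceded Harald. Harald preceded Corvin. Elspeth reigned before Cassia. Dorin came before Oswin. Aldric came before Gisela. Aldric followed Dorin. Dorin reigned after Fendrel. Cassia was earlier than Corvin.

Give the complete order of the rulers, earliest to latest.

Fendrel, Elspeth, Cassia, Maren, Harald, Corvin, Dorin, Oswin, Aldric, Gisela

The constraints fix every adjacent pair, so only one ordering works:
Fendrel → Elspeth → Cassia → Maren → Harald → Corvin → Dorin → Oswin → Aldric → Gisela.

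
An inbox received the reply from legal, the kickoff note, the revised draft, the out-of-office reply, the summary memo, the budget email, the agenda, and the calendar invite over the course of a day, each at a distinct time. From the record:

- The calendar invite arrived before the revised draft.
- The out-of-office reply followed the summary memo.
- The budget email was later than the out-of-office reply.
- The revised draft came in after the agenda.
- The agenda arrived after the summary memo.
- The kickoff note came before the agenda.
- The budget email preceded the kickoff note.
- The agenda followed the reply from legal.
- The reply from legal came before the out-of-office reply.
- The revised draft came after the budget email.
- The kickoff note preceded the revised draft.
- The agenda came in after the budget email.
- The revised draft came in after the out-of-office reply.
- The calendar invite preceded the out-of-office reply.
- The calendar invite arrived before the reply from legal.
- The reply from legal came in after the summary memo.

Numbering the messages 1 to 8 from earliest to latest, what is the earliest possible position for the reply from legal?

The calendar invite and the summary memo must both come before the reply from legal — 2 forced predecessors.
Nothing else is forced ahead of the reply from legal, so its earliest slot is position 2 + 1 = 3.

3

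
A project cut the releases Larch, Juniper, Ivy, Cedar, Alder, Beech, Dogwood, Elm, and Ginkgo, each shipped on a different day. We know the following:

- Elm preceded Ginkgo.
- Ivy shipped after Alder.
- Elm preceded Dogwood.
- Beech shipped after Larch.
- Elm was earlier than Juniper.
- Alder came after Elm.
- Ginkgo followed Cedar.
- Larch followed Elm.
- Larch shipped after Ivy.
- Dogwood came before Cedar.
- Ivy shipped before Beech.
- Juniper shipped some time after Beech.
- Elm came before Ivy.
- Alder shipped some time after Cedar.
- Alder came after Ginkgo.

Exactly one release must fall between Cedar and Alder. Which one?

Tracing the constraints gives Cedar → Ginkgo → Alder, so Ginkgo sits after Cedar and before Alder.
No other release is forced both after Cedar and before Alder.

Ginkgo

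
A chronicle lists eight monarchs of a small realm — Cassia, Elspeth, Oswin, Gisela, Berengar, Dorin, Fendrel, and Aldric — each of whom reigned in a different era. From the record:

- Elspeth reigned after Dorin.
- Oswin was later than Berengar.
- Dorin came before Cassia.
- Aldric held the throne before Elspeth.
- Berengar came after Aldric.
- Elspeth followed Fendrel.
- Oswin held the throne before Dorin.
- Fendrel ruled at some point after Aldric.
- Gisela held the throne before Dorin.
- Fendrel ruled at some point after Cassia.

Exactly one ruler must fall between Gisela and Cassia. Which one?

Tracing the constraints gives Gisela → Dorin → Cassia, so Dorin sits after Gisela and before Cassia.
No other ruler is forced both after Gisela and before Cassia.

Dorin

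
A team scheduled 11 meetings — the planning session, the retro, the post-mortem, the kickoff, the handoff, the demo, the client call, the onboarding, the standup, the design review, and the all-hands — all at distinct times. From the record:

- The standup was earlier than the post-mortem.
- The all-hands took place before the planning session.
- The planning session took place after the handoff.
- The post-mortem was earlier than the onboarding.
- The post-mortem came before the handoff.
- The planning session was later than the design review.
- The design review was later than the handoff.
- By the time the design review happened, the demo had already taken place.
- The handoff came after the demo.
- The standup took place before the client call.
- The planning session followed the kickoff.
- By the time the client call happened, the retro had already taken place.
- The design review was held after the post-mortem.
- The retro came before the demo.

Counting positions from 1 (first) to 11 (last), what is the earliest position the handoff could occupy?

5

The demo, the post-mortem, the retro, and the standup must all come before the handoff — 4 forced predecessors.
Nothing else is forced ahead of the handoff, so its earliest slot is position 4 + 1 = 5.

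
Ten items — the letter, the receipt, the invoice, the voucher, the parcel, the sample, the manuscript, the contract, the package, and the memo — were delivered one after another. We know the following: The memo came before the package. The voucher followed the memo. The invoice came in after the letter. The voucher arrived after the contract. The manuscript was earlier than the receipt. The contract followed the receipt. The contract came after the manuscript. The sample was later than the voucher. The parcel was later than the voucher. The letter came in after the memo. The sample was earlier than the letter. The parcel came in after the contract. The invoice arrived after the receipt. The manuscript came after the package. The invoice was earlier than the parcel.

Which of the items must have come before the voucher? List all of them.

Directly stated before the voucher: the contract and the memo.
The manuscript reaches the voucher via the manuscript → the contract → the voucher.
The package reaches the voucher via the package → the manuscript → the contract → the voucher.
The receipt reaches the voucher via the receipt → the contract → the voucher.
No chain forces the sample (or any of the others) ahead of the voucher.

the contract, the manuscript, the memo, the package, the receipt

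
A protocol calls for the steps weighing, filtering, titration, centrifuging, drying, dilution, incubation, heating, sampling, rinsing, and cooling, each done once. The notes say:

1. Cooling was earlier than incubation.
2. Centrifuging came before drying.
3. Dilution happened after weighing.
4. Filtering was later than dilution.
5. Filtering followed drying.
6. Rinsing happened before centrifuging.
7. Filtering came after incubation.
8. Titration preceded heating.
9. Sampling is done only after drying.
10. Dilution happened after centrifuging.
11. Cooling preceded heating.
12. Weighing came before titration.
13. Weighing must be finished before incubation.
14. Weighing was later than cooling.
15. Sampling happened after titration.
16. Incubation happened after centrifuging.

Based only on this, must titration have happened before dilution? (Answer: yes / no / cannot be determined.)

No chain of stated constraints runs from titration to dilution, and none runs from dilution to titration either.
So the relative order of titration and dilution is not fixed by the given facts.

cannot be determined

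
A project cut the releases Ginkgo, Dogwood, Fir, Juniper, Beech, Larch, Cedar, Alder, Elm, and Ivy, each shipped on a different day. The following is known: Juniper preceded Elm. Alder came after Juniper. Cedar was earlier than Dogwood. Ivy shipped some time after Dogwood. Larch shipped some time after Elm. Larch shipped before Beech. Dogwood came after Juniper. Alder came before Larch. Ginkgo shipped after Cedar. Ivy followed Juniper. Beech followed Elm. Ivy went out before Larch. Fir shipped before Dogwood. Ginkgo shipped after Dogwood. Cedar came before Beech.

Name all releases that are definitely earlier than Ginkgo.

Directly stated before Ginkgo: Cedar and Dogwood.
Fir reaches Ginkgo via Fir → Dogwood → Ginkgo.
Juniper reaches Ginkgo via Juniper → Dogwood → Ginkgo.

Cedar, Dogwood, Fir, Juniper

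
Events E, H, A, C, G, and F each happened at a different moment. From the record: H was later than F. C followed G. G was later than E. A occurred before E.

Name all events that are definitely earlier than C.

Directly stated before C: G.
A reaches C via A → E → G → C.
E reaches C via E → G → C.

A, E, G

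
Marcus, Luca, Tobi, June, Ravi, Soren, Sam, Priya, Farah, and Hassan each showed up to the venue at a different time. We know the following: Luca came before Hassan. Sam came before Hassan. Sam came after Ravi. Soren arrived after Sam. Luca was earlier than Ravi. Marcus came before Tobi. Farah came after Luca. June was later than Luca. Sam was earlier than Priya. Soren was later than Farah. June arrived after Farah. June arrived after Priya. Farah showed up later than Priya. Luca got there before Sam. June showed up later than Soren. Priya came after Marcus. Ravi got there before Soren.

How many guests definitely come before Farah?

5

Directly stated before Farah: Luca and Priya.
Marcus reaches Farah via Marcus → Priya → Farah.
Ravi reaches Farah via Ravi → Sam → Priya → Farah.
Sam reaches Farah via Sam → Priya → Farah.
That's Luca, Marcus, Priya, Ravi, and Sam — 5 in all.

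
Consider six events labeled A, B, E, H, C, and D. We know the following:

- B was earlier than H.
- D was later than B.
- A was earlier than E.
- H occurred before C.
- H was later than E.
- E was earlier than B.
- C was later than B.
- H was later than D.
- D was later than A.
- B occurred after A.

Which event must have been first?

A has a chain of constraints placing it before every other event, so A must be first.

A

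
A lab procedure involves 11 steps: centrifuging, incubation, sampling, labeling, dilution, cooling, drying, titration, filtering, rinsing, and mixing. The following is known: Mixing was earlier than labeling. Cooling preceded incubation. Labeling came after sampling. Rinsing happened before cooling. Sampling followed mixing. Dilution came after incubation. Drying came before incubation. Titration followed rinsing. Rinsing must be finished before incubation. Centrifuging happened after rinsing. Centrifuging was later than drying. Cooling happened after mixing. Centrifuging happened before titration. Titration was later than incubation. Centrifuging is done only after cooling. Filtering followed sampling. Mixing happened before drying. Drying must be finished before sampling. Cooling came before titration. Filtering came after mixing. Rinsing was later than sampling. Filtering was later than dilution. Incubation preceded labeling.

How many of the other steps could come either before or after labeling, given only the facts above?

4

Forced before labeling: cooling, drying, incubation, mixing, rinsing, and sampling.
That leaves centrifuging, dilution, filtering, and titration with no forced order relative to labeling — 4.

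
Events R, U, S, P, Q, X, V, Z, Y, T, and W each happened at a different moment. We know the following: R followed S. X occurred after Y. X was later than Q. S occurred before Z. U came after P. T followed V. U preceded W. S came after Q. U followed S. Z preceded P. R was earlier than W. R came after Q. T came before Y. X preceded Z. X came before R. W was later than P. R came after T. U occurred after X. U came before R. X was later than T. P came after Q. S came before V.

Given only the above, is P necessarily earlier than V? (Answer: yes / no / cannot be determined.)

Tracing the constraints gives V → T → X → Z → P, so V must come before P.
That means P cannot be before V.

no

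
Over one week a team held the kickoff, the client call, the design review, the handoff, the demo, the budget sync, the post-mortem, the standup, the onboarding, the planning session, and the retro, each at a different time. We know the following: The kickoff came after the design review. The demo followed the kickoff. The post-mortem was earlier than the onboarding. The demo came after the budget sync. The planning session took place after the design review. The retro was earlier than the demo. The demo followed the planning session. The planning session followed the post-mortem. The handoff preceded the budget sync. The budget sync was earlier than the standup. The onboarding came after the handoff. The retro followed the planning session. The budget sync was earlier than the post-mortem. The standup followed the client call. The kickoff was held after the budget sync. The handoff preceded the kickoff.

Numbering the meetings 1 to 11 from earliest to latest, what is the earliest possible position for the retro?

6

The budget sync, the design review, the handoff, the planning session, and the post-mortem must all come before the retro — 5 forced predecessors.
Nothing else is forced ahead of the retro, so its earliest slot is position 5 + 1 = 6.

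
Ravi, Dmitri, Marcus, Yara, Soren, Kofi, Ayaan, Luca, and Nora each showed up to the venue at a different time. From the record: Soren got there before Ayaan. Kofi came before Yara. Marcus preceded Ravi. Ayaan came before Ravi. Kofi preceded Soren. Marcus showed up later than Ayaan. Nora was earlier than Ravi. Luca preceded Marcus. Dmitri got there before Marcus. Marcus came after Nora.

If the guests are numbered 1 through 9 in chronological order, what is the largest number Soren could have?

6

Soren must come before Ayaan, Marcus, and Ravi — 3 guests forced after them.
Everything else can be placed before Soren in some valid order, so Soren can sit as late as position 9 − 3 = 6.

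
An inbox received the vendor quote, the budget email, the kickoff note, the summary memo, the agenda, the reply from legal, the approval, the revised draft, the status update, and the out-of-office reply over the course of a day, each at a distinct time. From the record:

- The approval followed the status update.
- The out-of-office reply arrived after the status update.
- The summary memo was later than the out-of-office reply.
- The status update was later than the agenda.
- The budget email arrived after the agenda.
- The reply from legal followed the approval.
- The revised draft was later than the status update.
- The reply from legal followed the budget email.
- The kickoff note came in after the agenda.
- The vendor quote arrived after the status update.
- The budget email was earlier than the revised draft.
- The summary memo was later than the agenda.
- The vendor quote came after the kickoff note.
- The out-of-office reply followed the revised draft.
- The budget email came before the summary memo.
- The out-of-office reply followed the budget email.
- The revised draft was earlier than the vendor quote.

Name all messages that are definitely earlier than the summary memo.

Directly stated before the summary memo: the agenda, the budget email, and the out-of-office reply.
The revised draft reaches the summary memo via the revised draft → the out-of-office reply → the summary memo.
The status update reaches the summary memo via the status update → the out-of-office reply → the summary memo.
No chain forces the vendor quote (or any of the others) ahead of the summary memo.

the agenda, the budget email, the out-of-office reply, the revised draft, the status update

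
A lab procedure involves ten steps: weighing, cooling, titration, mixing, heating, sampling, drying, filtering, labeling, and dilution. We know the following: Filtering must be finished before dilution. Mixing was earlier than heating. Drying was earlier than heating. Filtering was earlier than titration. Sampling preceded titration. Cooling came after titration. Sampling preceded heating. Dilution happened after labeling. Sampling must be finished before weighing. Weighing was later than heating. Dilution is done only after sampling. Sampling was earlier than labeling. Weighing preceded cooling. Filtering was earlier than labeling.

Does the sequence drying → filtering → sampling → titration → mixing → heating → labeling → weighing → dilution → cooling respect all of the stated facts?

Check each stated constraint against the proposed order — e.g. sampling is ahead of dilution; filtering is ahead of dilution. Every pair is in the required order; nothing is violated.

yes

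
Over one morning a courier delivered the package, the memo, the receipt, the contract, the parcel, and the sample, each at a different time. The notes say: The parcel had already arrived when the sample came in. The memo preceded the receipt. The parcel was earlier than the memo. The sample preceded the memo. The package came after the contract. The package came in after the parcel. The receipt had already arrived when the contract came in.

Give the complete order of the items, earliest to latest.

The constraints fix every adjacent pair, so only one ordering works:
the parcel → the sample → the memo → the receipt → the contract → the package.

the parcel, the sample, the memo, the receipt, the contract, the package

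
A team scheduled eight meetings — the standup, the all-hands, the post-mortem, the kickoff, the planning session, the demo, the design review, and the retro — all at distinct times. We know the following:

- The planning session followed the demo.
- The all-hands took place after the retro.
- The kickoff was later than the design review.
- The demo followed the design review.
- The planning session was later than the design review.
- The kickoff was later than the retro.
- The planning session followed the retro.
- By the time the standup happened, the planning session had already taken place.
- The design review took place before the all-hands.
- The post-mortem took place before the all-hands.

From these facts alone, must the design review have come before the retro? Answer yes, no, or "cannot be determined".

No chain of stated constraints runs from the design review to the retro, and none runs from the retro to the design review either.
So the relative order of the design review and the retro is not fixed by the given facts.

cannot be determined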